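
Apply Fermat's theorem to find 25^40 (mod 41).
By Fermat's Little Theorem, 25^{40} ≡ 1 (mod 41) since 41 is prime and gcd(25, 41) = 1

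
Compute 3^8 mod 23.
8 = 8 (binary 1000). Repeated squaring mod 23: 3^1 ≡ 3; 3^2 ≡ 3² = 9 ≡ 9; 3^4 ≡ 9² = 81 ≡ 12; 3^8 ≡ 12² = 144 ≡ 6. So 3^8 ≡ 6 (mod 23).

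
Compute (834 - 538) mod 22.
10

(834 - 538) = 296
296 mod 22 = 10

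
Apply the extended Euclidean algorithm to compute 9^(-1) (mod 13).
Extended GCD: 9(3) + 13(-2) = 1. So 9^(-1) ≡ 3 ≡ 3 (mod 13). Verify: 9 × 3 = 27 ≡ 1 (mod 13)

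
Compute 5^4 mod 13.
4 = 4 (binary 100). Repeated squaring mod 13: 5^1 ≡ 5; 5^2 ≡ 5² = 25 ≡ 12; 5^4 ≡ 12² = 144 ≡ 1. So 5^4 ≡ 1 (mod 13).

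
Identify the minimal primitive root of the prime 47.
p - 1 = 46 has prime divisors 2, 23. h is a primitive root mod 47 iff h^(46/q) ≢ 1 (mod 47) for each such q.
h = 2: 2^23 ≡ 1, 2^2 ≡ 4 (mod 47); 2^23 ≡ 1, so not a primitive root.
h = 3: 3^23 ≡ 1, 3^2 ≡ 9 (mod 47); 3^23 ≡ 1, so not a primitive root.
h = 4: 4^23 ≡ 1, 4^2 ≡ 16 (mod 47); 4^23 ≡ 1, so not a primitive root.
h = 5: 5^23 ≡ 46, 5^2 ≡ 25 (mod 47); none is 1, so 5 has order 46 and is a primitive root.
The smallest primitive root mod 47 is g = 5.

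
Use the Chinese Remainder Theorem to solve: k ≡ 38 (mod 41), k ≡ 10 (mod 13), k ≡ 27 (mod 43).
11723

Using the Chinese Remainder Theorem:
M = product of moduli = 22919
For equation 1: M_1 = 559, 559 ≡ 26 (mod 41), inverse of 559 mod 41 is 30 (check: 26 × 30 = 780 ≡ 1 (mod 41))
For equation 2: M_2 = 1763, 1763 ≡ 8 (mod 13), inverse of 1763 mod 13 is 5 (check: 8 × 5 = 40 ≡ 1 (mod 13))
For equation 3: M_3 = 533, 533 ≡ 17 (mod 43), inverse of 533 mod 43 is 38 (check: 17 × 38 = 646 ≡ 1 (mod 43))
Combine: k ≡ Σ r_i×M_i×(M_i⁻¹ mod m_i) = 38×559×30 + 10×1763×5 + 27×533×38 = 637260 + 88150 + 546858 = 1272268
1272268 mod 22919 = 11723
k ≡ 11723 (mod 22919)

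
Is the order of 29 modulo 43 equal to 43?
No, the actual order is 42, not 43.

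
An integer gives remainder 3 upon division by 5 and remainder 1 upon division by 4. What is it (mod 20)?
M = 5 × 4 = 20. M₁ = 4, y₁ ≡ 4 (mod 5). M₂ = 5, y₂ ≡ 1 (mod 4). x = 3×4×4 + 1×5×1 ≡ 13 (mod 20). The smallest positive such number is 13.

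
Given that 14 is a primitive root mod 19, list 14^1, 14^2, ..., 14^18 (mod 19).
g^1, g^2, ..., g^{18} mod 19: {14, 6, 8, 17, 10, 7, 3, 4, 18, 5, 13, 11, 2, 9, 12, 16, 15, 1}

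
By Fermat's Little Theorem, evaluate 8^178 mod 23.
By Fermat: 8^{22} ≡ 1 (mod 23). 178 = 8×22 + 2. So 8^{178} ≡ 8^{2} ≡ 18 (mod 23)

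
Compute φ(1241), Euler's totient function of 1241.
1152

Prime factorization: 1241 = 17 × 73
Using the formula φ(n) = n × Π(1 - 1/p) for each prime factor p:
φ(1241) = 1241 × (1 - 1/17) × (1 - 1/73)
φ(1241) = 1152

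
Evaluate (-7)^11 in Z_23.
Using repeated squaring. (-7) ≡ 16 (mod 23). 11 = 8 + 2 + 1 (binary 1011). Repeated squaring mod 23: 16^1 ≡ 16; 16^2 ≡ 16² = 256 ≡ 3; 16^4 ≡ 3² = 9 ≡ 9; 16^8 ≡ 9² = 81 ≡ 12. Multiply: (-7)^11 ≡ 16^8 × 16^2 × 16^1 ≡ 12 × 3 × 16 (mod 23): 12 × 3 = 36 ≡ 13; 13 × 16 = 208 ≡ 1. So (-7)^11 ≡ 1 (mod 23).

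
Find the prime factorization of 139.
139

Divide by primes starting from smallest:
139 ÷ 139 = 1

139 = 139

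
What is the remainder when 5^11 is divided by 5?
Using repeated squaring. 5 ≡ 0 (mod 5). 11 = 8 + 2 + 1 (binary 1011). Repeated squaring mod 5: 0^1 ≡ 0; 0^2 ≡ 0² = 0 ≡ 0; 0^4 ≡ 0² = 0 ≡ 0; 0^8 ≡ 0² = 0 ≡ 0. Multiply: 5^11 ≡ 0^8 × 0^2 × 0^1 ≡ 0 × 0 × 0 (mod 5): 0 × 0 = 0 ≡ 0; 0 × 0 = 0 ≡ 0. So 5^11 ≡ 0 (mod 5).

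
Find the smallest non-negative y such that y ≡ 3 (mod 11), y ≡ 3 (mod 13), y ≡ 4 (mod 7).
718

Using the Chinese Remainder Theorem:
M = product of moduli = 1001
For equation 1: M_1 = 91, 91 ≡ 3 (mod 11), inverse of 91 mod 11 is 4 (check: 3 × 4 = 12 ≡ 1 (mod 11))
For equation 2: M_2 = 77, 77 ≡ 12 (mod 13), inverse of 77 mod 13 is 12 (check: 12 × 12 = 144 ≡ 1 (mod 13))
For equation 3: M_3 = 143, 143 ≡ 3 (mod 7), inverse of 143 mod 7 is 5 (check: 3 × 5 = 15 ≡ 1 (mod 7))
Combine: y ≡ Σ r_i×M_i×(M_i⁻¹ mod m_i) = 3×91×4 + 3×77×12 + 4×143×5 = 1092 + 2772 + 2860 = 6724
6724 mod 1001 = 718
y ≡ 718 (mod 1001)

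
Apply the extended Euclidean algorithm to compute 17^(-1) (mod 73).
Extended GCD: 17(-30) + 73(7) = 1. So 17^(-1) ≡ 43 ≡ 43 (mod 73). Verify: 17 × 43 = 731 ≡ 1 (mod 73)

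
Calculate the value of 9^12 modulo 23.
Using repeated squaring. 12 = 8 + 4 (binary 1100). Repeated squaring mod 23: 9^1 ≡ 9; 9^2 ≡ 9² = 81 ≡ 12; 9^4 ≡ 12² = 144 ≡ 6; 9^8 ≡ 6² = 36 ≡ 13. Multiply: 9^12 = 9^8 × 9^4 ≡ 13 × 6 (mod 23): 13 × 6 = 78 ≡ 9. So 9^12 ≡ 9 (mod 23).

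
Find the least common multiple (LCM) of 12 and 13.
156

First find GCD(12, 13) using the Euclidean algorithm:
12 = 0 × 13 + 12
13 = 1 × 12 + 1
12 = 12 × 1 + 0
GCD(12, 13) = 1

LCM formula: LCM(a, b) = (a × b) / GCD(a, b)
LCM(12, 13) = (12 × 13) / 1
LCM(12, 13) = 156 / 1
LCM(12, 13) = 156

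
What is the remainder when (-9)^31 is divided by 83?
Using repeated squaring. (-9) ≡ 74 (mod 83). 31 = 16 + 8 + 4 + 2 + 1 (binary 11111). Repeated squaring mod 83: 74^1 ≡ 74; 74^2 ≡ 74² = 5476 ≡ 81; 74^4 ≡ 81² = 6561 ≡ 4; 74^8 ≡ 4² = 16 ≡ 16; 74^16 ≡ 16² = 256 ≡ 7. Multiply: (-9)^31 ≡ 74^16 × 74^8 × 74^4 × 74^2 × 74^1 ≡ 7 × 16 × 4 × 81 × 74 (mod 83): 7 × 16 = 112 ≡ 29; 29 × 4 = 116 ≡ 33; 33 × 81 = 2673 ≡ 17; 17 × 74 = 1258 ≡ 13. So (-9)^31 ≡ 13 (mod 83).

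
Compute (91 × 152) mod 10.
2

(91 × 152) = 13832
13832 mod 10 = 2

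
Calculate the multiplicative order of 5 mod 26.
Powers of 5 mod 26: 5^1≡5, 5^2≡25, 5^3≡21, 5^4≡1. Order = 4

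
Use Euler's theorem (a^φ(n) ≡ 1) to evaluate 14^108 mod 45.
By Euler: 14^{24} ≡ 1 (mod 45) since gcd(14, 45) = 1. 108 = 4×24 + 12. So 14^{108} ≡ 14^{12} ≡ 1 (mod 45)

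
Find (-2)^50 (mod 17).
Using Fermat: (-2)^{16} ≡ 1 (mod 17). 50 ≡ 2 (mod 16). So (-2)^{50} ≡ (-2)^{2} ≡ 4 (mod 17)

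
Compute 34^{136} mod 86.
14

Using successive squaring:
Binary expansion of 136: 10001000
Powers of 34 mod 86 (each is the square of the previous):
  34^1 ≡ 34 (mod 86)
  34^2 ≡ 34² = 1156 ≡ 38 (mod 86)
  34^4 ≡ 38² = 1444 ≡ 68 (mod 86)
  34^8 ≡ 68² = 4624 ≡ 66 (mod 86)
  34^16 ≡ 66² = 4356 ≡ 56 (mod 86)
  34^32 ≡ 56² = 3136 ≡ 40 (mod 86)
  34^64 ≡ 40² = 1600 ≡ 52 (mod 86)
  34^128 ≡ 52² = 2704 ≡ 38 (mod 86)
136 = 128 + 8, so 34^136 = 34^128 × 34^8 ≡ 38 × 66 (mod 86)
Multiplying step by step:
  38 × 66 = 2508 ≡ 14 (mod 86)
Result: 34^136 ≡ 14 (mod 86)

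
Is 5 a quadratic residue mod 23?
By Euler's criterion: 5^{11} ≡ 22 (mod 23). Since this equals -1 (≡ 22), 5 is not a QR.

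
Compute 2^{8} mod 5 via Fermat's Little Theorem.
1

By Fermat's Little Theorem, a^(p-1) ≡ 1 (mod p) for prime p and gcd(a, p) = 1
Here p = 5, so 2^4 ≡ 1 (mod 5)
We can reduce the exponent: 8 mod 4 = 0
So 2^8 ≡ 2^0 (mod 5)
Computing: 2^0 mod 5 = 1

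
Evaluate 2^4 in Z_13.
4 = 4 (binary 100). Repeated squaring mod 13: 2^1 ≡ 2; 2^2 ≡ 2² = 4 ≡ 4; 2^4 ≡ 4² = 16 ≡ 3. So 2^4 ≡ 3 (mod 13).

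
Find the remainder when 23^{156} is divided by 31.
By Fermat: 23^{30} ≡ 1 (mod 31). 156 = 5×30 + 6. So 23^{156} ≡ 23^{6} ≡ 8 (mod 31)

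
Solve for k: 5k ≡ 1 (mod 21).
17

Since gcd(5, 21) = 1 divides 1, a solution exists.
Multiply both sides by the inverse of 5 mod 21:
  5^(-1) mod 21 = 17
  x ≡ 17 × 1 ≡ 17 ≡ 17 (mod 21)
Verification: 5 × 17 = 85 = 4 × 21 + 1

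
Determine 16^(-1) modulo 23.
16^(-1) ≡ 13 (mod 23). Verification: 16 × 13 = 208 ≡ 1 (mod 23)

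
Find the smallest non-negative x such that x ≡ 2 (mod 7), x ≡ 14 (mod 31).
107

Using the Chinese Remainder Theorem:
M = product of moduli = 217
For equation 1: M_1 = 31, 31 ≡ 3 (mod 7), inverse of 31 mod 7 is 5 (check: 3 × 5 = 15 ≡ 1 (mod 7))
For equation 2: M_2 = 7, 7 ≡ 7 (mod 31), inverse of 7 mod 31 is 9 (check: 7 × 9 = 63 ≡ 1 (mod 31))
Combine: x ≡ Σ r_i×M_i×(M_i⁻¹ mod m_i) = 2×31×5 + 14×7×9 = 310 + 882 = 1192
1192 mod 217 = 107
x ≡ 107 (mod 217)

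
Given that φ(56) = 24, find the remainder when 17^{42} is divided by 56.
By Euler: 17^{24} ≡ 1 (mod 56) since gcd(17, 56) = 1. 42 = 1×24 + 18. So 17^{42} ≡ 17^{18} ≡ 1 (mod 56)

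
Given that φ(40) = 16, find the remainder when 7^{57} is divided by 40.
By Euler: 7^{16} ≡ 1 (mod 40) since gcd(7, 40) = 1. 57 = 3×16 + 9. So 7^{57} ≡ 7^{9} ≡ 7 (mod 40)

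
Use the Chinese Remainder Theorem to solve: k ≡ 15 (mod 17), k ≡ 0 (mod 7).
49

Using the Chinese Remainder Theorem:
M = product of moduli = 119
For equation 1: M_1 = 7, 7 ≡ 7 (mod 17), inverse of 7 mod 17 is 5 (check: 7 × 5 = 35 ≡ 1 (mod 17))
For equation 2: M_2 = 17, 17 ≡ 3 (mod 7), inverse of 17 mod 7 is 5 (check: 3 × 5 = 15 ≡ 1 (mod 7))
Combine: k ≡ Σ r_i×M_i×(M_i⁻¹ mod m_i) = 15×7×5 + 0×17×5 = 525 + 0 = 525
525 mod 119 = 49
k ≡ 49 (mod 119)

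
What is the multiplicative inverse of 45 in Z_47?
23

Using Extended Euclidean Algorithm:
gcd(45, 47) = 1
Bezout coefficients: 45 × 23 + 47 × -22 = 1
So 45 × 23 ≡ 1 (mod 47)
The inverse is 23 mod 47 = 23
Verification: 45 × 23 = 1035 = 22 × 47 + 1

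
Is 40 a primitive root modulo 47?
Yes

To verify, check if 40^(46/q) ≢ 1 (mod 47) for each prime divisor q of 46
Divisors of 46 = 46: [1, 2, 23, 46]
  40^(46/2) = 40^23 ≡ 46 (mod 47)
  40^(46/23) = 40^2 ≡ 2 (mod 47)
Conclusion: 40 is a primitive root modulo 47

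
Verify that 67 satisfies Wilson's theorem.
(66)! mod 67 = 66. Since this equals -1 (mod 67), Wilson confirms 67 is prime.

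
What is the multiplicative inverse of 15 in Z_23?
15^(-1) ≡ 20 (mod 23). Verification: 15 × 20 = 300 ≡ 1 (mod 23)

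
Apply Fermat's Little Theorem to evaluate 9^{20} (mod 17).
16

By Fermat's Little Theorem, a^(p-1) ≡ 1 (mod p) for prime p and gcd(a, p) = 1
Here p = 17, so 9^16 ≡ 1 (mod 17)
We can reduce the exponent: 20 mod 16 = 4
So 9^20 ≡ 9^4 (mod 17)
Computing: 9^4 mod 17 = 16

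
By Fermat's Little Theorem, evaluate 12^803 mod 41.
By Fermat: 12^{40} ≡ 1 (mod 41). 803 ≡ 3 (mod 40). So 12^{803} ≡ 12^{3} ≡ 6 (mod 41)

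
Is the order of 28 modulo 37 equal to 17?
No, the actual order is 18, not 17.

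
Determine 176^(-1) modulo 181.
176^(-1) ≡ 36 (mod 181). Verification: 176 × 36 = 6336 ≡ 1 (mod 181)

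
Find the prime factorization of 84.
2^2 × 3 × 7

Divide by primes starting from smallest:
84 ÷ 2 = 42
42 ÷ 2 = 21
21 ÷ 3 = 7
7 ÷ 7 = 1

84 = 2^2 × 3 × 7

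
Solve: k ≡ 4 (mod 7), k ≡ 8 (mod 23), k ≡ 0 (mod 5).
M = 7 × 23 × 5 = 805. M₁ = 115, y₁ ≡ 5 (mod 7). M₂ = 35, y₂ ≡ 2 (mod 23). M₃ = 161, y₃ ≡ 1 (mod 5). k = 4×115×5 + 8×35×2 + 0×161×1 ≡ 445 (mod 805)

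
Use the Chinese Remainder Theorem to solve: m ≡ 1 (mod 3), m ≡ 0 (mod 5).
M = 3 × 5 = 15. M₁ = 5, y₁ ≡ 2 (mod 3). M₂ = 3, y₂ ≡ 2 (mod 5). m = 1×5×2 + 0×3×2 ≡ 10 (mod 15)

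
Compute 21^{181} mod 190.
21

Using successive squaring:
Binary expansion of 181: 10110101
Powers of 21 mod 190 (each is the square of the previous):
  21^1 ≡ 21 (mod 190)
  21^2 ≡ 21² = 441 ≡ 61 (mod 190)
  21^4 ≡ 61² = 3721 ≡ 111 (mod 190)
  21^8 ≡ 111² = 12321 ≡ 161 (mod 190)
  21^16 ≡ 161² = 25921 ≡ 81 (mod 190)
  21^32 ≡ 81² = 6561 ≡ 101 (mod 190)
  21^64 ≡ 101² = 10201 ≡ 131 (mod 190)
  21^128 ≡ 131² = 17161 ≡ 61 (mod 190)
181 = 128 + 32 + 16 + 4 + 1, so 21^181 = 21^128 × 21^32 × 21^16 × 21^4 × 21^1 ≡ 61 × 101 × 81 × 111 × 21 (mod 190)
Multiplying step by step:
  61 × 101 = 6161 ≡ 81 (mod 190)
  81 × 81 = 6561 ≡ 101 (mod 190)
  101 × 111 = 11211 ≡ 1 (mod 190)
  1 × 21 = 21 ≡ 21 (mod 190)
Result: 21^181 ≡ 21 (mod 190)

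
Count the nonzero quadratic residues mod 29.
For prime 29, there are (p-1)/2 = (29-1)/2 = 14 quadratic residues (excluding 0).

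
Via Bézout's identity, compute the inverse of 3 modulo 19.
Extended GCD: 3(-6) + 19(1) = 1. So 3^(-1) ≡ 13 ≡ 13 (mod 19). Verify: 3 × 13 = 39 ≡ 1 (mod 19)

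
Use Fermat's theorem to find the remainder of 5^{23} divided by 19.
9

By Fermat's Little Theorem, a^(p-1) ≡ 1 (mod p) for prime p and gcd(a, p) = 1
Here p = 19, so 5^18 ≡ 1 (mod 19)
We can reduce the exponent: 23 mod 18 = 5
So 5^23 ≡ 5^5 (mod 19)
Computing: 5^5 mod 19 = 9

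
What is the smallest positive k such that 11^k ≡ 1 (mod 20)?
Powers of 11 mod 20: 11^1≡11, 11^2≡1. Order = 2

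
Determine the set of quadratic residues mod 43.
QRs mod 43: {1, 4, 6, 9, 10, 11, 13, 14, 15, 16, 17, 21, 23, 24, 25, 31, 35, 36, 38, 40, 41}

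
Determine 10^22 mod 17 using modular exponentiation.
Using Fermat: 10^{16} ≡ 1 (mod 17). 22 ≡ 6 (mod 16). So 10^{22} ≡ 10^{6} ≡ 9 (mod 17)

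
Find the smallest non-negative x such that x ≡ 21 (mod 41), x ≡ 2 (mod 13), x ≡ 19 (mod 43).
21218

Using the Chinese Remainder Theorem:
M = product of moduli = 22919
For equation 1: M_1 = 559, 559 ≡ 26 (mod 41), inverse of 559 mod 41 is 30 (check: 26 × 30 = 780 ≡ 1 (mod 41))
For equation 2: M_2 = 1763, 1763 ≡ 8 (mod 13), inverse of 1763 mod 13 is 5 (check: 8 × 5 = 40 ≡ 1 (mod 13))
For equation 3: M_3 = 533, 533 ≡ 17 (mod 43), inverse of 533 mod 43 is 38 (check: 17 × 38 = 646 ≡ 1 (mod 43))
Combine: x ≡ Σ r_i×M_i×(M_i⁻¹ mod m_i) = 21×559×30 + 2×1763×5 + 19×533×38 = 352170 + 17630 + 384826 = 754626
754626 mod 22919 = 21218
x ≡ 21218 (mod 22919)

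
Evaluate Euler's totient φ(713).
660

Prime factorization: 713 = 23 × 31
Using the formula φ(n) = n × Π(1 - 1/p) for each prime factor p:
φ(713) = 713 × (1 - 1/23) × (1 - 1/31)
φ(713) = 660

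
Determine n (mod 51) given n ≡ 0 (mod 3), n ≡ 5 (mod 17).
39

Using the Chinese Remainder Theorem:
M = product of moduli = 51
For equation 1: M_1 = 17, 17 ≡ 2 (mod 3), inverse of 17 mod 3 is 2 (check: 2 × 2 = 4 ≡ 1 (mod 3))
For equation 2: M_2 = 3, 3 ≡ 3 (mod 17), inverse of 3 mod 17 is 6 (check: 3 × 6 = 18 ≡ 1 (mod 17))
Combine: n ≡ Σ r_i×M_i×(M_i⁻¹ mod m_i) = 0×17×2 + 5×3×6 = 0 + 90 = 90
90 mod 51 = 39
n ≡ 39 (mod 51)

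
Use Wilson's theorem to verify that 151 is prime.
(150)! mod 151 = 150. Since this equals -1 (mod 151), Wilson confirms 151 is prime.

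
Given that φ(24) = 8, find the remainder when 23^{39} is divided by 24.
By Euler: 23^{8} ≡ 1 (mod 24) since gcd(23, 24) = 1. 39 = 4×8 + 7. So 23^{39} ≡ 23^{7} ≡ 23 (mod 24)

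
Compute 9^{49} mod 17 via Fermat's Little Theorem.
9

By Fermat's Little Theorem, a^(p-1) ≡ 1 (mod p) for prime p and gcd(a, p) = 1
Here p = 17, so 9^16 ≡ 1 (mod 17)
We can reduce the exponent: 49 mod 16 = 1
So 9^49 ≡ 9^1 (mod 17)
Computing: 9^1 mod 17 = 9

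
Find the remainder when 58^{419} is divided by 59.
By Fermat: 58^{58} ≡ 1 (mod 59). 419 = 7×58 + 13. So 58^{419} ≡ 58^{13} ≡ 58 (mod 59)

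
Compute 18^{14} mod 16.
0

Using successive squaring:
Binary expansion of 14: 1110
Powers of 18 mod 16 (each is the square of the previous):
  18^1 ≡ 2 (mod 16)
  18^2 ≡ 2² = 4 ≡ 4 (mod 16)
  18^4 ≡ 4² = 16 ≡ 0 (mod 16)
  18^8 ≡ 0² = 0 ≡ 0 (mod 16)
14 = 8 + 4 + 2, so 18^14 = 18^8 × 18^4 × 18^2 ≡ 0 × 0 × 4 (mod 16)
Multiplying step by step:
  0 × 0 = 0 ≡ 0 (mod 16)
  0 × 4 = 0 ≡ 0 (mod 16)
Result: 18^14 ≡ 0 (mod 16)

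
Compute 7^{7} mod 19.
7

Using successive squaring:
Binary expansion of 7: 111
Powers of 7 mod 19 (each is the square of the previous):
  7^1 ≡ 7 (mod 19)
  7^2 ≡ 7² = 49 ≡ 11 (mod 19)
  7^4 ≡ 11² = 121 ≡ 7 (mod 19)
7 = 4 + 2 + 1, so 7^7 = 7^4 × 7^2 × 7^1 ≡ 7 × 11 × 7 (mod 19)
Multiplying step by step:
  7 × 11 = 77 ≡ 1 (mod 19)
  1 × 7 = 7 ≡ 7 (mod 19)
Result: 7^7 ≡ 7 (mod 19)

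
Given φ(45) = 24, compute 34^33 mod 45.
By Euler: 34^{24} ≡ 1 (mod 45) since gcd(34, 45) = 1. 33 = 1×24 + 9. So 34^{33} ≡ 34^{9} ≡ 19 (mod 45)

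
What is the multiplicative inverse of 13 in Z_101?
70

Using Extended Euclidean Algorithm:
gcd(13, 101) = 1
Bezout coefficients: 13 × -31 + 101 × 4 = 1
So 13 × -31 ≡ 1 (mod 101)
The inverse is -31 mod 101 = 70
Verification: 13 × 70 = 910 = 9 × 101 + 1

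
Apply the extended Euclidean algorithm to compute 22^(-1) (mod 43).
Extended GCD: 22(2) + 43(-1) = 1. So 22^(-1) ≡ 2 ≡ 2 (mod 43). Verify: 22 × 2 = 44 ≡ 1 (mod 43)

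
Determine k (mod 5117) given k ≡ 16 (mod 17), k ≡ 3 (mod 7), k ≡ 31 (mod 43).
934

Using the Chinese Remainder Theorem:
M = product of moduli = 5117
For equation 1: M_1 = 301, 301 ≡ 12 (mod 17), inverse of 301 mod 17 is 10 (check: 12 × 10 = 120 ≡ 1 (mod 17))
For equation 2: M_2 = 731, 731 ≡ 3 (mod 7), inverse of 731 mod 7 is 5 (check: 3 × 5 = 15 ≡ 1 (mod 7))
For equation 3: M_3 = 119, 119 ≡ 33 (mod 43), inverse of 119 mod 43 is 30 (check: 33 × 30 = 990 ≡ 1 (mod 43))
Combine: k ≡ Σ r_i×M_i×(M_i⁻¹ mod m_i) = 16×301×10 + 3×731×5 + 31×119×30 = 48160 + 10965 + 110670 = 169795
169795 mod 5117 = 934
k ≡ 934 (mod 5117)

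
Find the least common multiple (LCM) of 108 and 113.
12204

First find GCD(108, 113) using the Euclidean algorithm:
108 = 0 × 113 + 108
113 = 1 × 108 + 5
108 = 21 × 5 + 3
5 = 1 × 3 + 2
3 = 1 × 2 + 1
2 = 2 × 1 + 0
GCD(108, 113) = 1

LCM formula: LCM(a, b) = (a × b) / GCD(a, b)
LCM(108, 113) = (108 × 113) / 1
LCM(108, 113) = 12204 / 1
LCM(108, 113) = 12204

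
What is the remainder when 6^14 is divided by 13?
Using Fermat: 6^{12} ≡ 1 (mod 13). 14 ≡ 2 (mod 12). So 6^{14} ≡ 6^{2} ≡ 10 (mod 13)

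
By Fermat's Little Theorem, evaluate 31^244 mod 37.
By Fermat: 31^{36} ≡ 1 (mod 37). 244 = 6×36 + 28. So 31^{244} ≡ 31^{28} ≡ 1 (mod 37)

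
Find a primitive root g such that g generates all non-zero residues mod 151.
p - 1 = 150 has prime divisors 2, 3, 5. h is a primitive root mod 151 iff h^(150/q) ≢ 1 (mod 151) for each such q.
h = 2: 2^75 ≡ 1, 2^50 ≡ 32, 2^30 ≡ 1 (mod 151); 2^75 ≡ 1, so not a primitive root.
h = 3: 3^75 ≡ 150, 3^50 ≡ 1, 3^30 ≡ 59 (mod 151); 3^50 ≡ 1, so not a primitive root.
h = 4: 4^75 ≡ 1, 4^50 ≡ 118, 4^30 ≡ 1 (mod 151); 4^75 ≡ 1, so not a primitive root.
h = 5: 5^75 ≡ 1, 5^50 ≡ 32, 5^30 ≡ 8 (mod 151); 5^75 ≡ 1, so not a primitive root.
h = 6: 6^75 ≡ 150, 6^50 ≡ 32, 6^30 ≡ 59 (mod 151); none is 1, so 6 has order 150 and is a primitive root.
The smallest primitive root mod 151 is g = 6.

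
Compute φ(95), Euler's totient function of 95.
72

Prime factorization: 95 = 5 × 19
Using the formula φ(n) = n × Π(1 - 1/p) for each prime factor p:
φ(95) = 95 × (1 - 1/5) × (1 - 1/19)
φ(95) = 72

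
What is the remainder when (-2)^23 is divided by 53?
Using repeated squaring. (-2) ≡ 51 (mod 53). 23 = 16 + 4 + 2 + 1 (binary 10111). Repeated squaring mod 53: 51^1 ≡ 51; 51^2 ≡ 51² = 2601 ≡ 4; 51^4 ≡ 4² = 16 ≡ 16; 51^8 ≡ 16² = 256 ≡ 44; 51^16 ≡ 44² = 1936 ≡ 28. Multiply: (-2)^23 ≡ 51^16 × 51^4 × 51^2 × 51^1 ≡ 28 × 16 × 4 × 51 (mod 53): 28 × 16 = 448 ≡ 24; 24 × 4 = 96 ≡ 43; 43 × 51 = 2193 ≡ 20. So (-2)^23 ≡ 20 (mod 53).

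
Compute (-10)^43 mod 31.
Using Fermat: (-10)^{30} ≡ 1 (mod 31). 43 ≡ 13 (mod 30). So (-10)^{43} ≡ (-10)^{13} ≡ 22 (mod 31)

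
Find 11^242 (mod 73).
Using Fermat: 11^{72} ≡ 1 (mod 73). 242 ≡ 26 (mod 72). So 11^{242} ≡ 11^{26} ≡ 19 (mod 73)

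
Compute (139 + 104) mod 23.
13

(139 + 104) = 243
243 mod 23 = 13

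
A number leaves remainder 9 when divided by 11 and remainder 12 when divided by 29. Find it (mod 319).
M = 11 × 29 = 319. M₁ = 29, y₁ ≡ 8 (mod 11). M₂ = 11, y₂ ≡ 8 (mod 29). t = 9×29×8 + 12×11×8 ≡ 273 (mod 319)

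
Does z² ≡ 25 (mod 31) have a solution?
By Euler's criterion: 25^{15} ≡ 1 (mod 31). Since this equals 1, 25 is a QR.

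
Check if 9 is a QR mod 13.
By Euler's criterion: 9^{6} ≡ 1 (mod 13). Since this equals 1, 9 is a QR.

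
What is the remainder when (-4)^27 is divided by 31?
Using repeated squaring. (-4) ≡ 27 (mod 31). 27 = 16 + 8 + 2 + 1 (binary 11011). Repeated squaring mod 31: 27^1 ≡ 27; 27^2 ≡ 27² = 729 ≡ 16; 27^4 ≡ 16² = 256 ≡ 8; 27^8 ≡ 8² = 64 ≡ 2; 27^16 ≡ 2² = 4 ≡ 4. Multiply: (-4)^27 ≡ 27^16 × 27^8 × 27^2 × 27^1 ≡ 4 × 2 × 16 × 27 (mod 31): 4 × 2 = 8 ≡ 8; 8 × 16 = 128 ≡ 4; 4 × 27 = 108 ≡ 15. So (-4)^27 ≡ 15 (mod 31).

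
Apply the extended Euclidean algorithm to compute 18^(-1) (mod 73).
Extended GCD: 18(-4) + 73(1) = 1. So 18^(-1) ≡ 69 ≡ 69 (mod 73). Verify: 18 × 69 = 1242 ≡ 1 (mod 73)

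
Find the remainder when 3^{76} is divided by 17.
By Fermat: 3^{16} ≡ 1 (mod 17). 76 = 4×16 + 12. So 3^{76} ≡ 3^{12} ≡ 4 (mod 17)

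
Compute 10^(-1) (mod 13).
10^(-1) ≡ 4 (mod 13). Verification: 10 × 4 = 40 ≡ 1 (mod 13)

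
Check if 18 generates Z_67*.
p - 1 = 66 has prime divisors 2, 3, 11. Check 18^(66/q) mod 67 for each: 18^(66/2) = 18^33 ≡ 66, 18^(66/3) = 18^22 ≡ 37, 18^(66/11) = 18^6 ≡ 9 (mod 67). None of these is 1, so 18 has order 66 = φ(67), so it is a primitive root mod 67.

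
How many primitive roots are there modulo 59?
Number of primitive roots mod 59 = φ(58) = 28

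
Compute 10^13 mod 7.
Using Fermat: 10^{6} ≡ 1 (mod 7). 13 ≡ 1 (mod 6). So 10^{13} ≡ 10^{1} ≡ 3 (mod 7)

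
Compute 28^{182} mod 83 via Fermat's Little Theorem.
49

By Fermat's Little Theorem, a^(p-1) ≡ 1 (mod p) for prime p and gcd(a, p) = 1
Here p = 83, so 28^82 ≡ 1 (mod 83)
We can reduce the exponent: 182 mod 82 = 18
So 28^182 ≡ 28^18 (mod 83)
Computing: 28^18 mod 83 = 49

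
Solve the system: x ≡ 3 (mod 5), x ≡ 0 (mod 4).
M = 5 × 4 = 20. M₁ = 4, y₁ ≡ 4 (mod 5). M₂ = 5, y₂ ≡ 1 (mod 4). x = 3×4×4 + 0×5×1 ≡ 8 (mod 20)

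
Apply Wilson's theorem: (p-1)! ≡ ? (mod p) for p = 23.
By Wilson's theorem, (22)! ≡ -1 ≡ 22 (mod 23)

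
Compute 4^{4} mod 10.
6

Using successive squaring:
Binary expansion of 4: 100
Powers of 4 mod 10 (each is the square of the previous):
  4^1 ≡ 4 (mod 10)
  4^2 ≡ 4² = 16 ≡ 6 (mod 10)
  4^4 ≡ 6² = 36 ≡ 6 (mod 10)
4 is a power of 2, so 4^4 is the last square: ≡ 6 (mod 10)
Result: 4^4 ≡ 6 (mod 10)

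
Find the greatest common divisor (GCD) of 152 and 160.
8

Using the Euclidean algorithm:
152 = 0 × 160 + 152
160 = 1 × 152 + 8
152 = 19 × 8 + 0

GCD(152, 160) = 8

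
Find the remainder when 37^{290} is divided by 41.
By Fermat: 37^{40} ≡ 1 (mod 41). 290 = 7×40 + 10. So 37^{290} ≡ 37^{10} ≡ 1 (mod 41)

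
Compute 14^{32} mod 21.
7

Using successive squaring:
Binary expansion of 32: 100000
Powers of 14 mod 21 (each is the square of the previous):
  14^1 ≡ 14 (mod 21)
  14^2 ≡ 14² = 196 ≡ 7 (mod 21)
  14^4 ≡ 7² = 49 ≡ 7 (mod 21)
  14^8 ≡ 7² = 49 ≡ 7 (mod 21)
  14^16 ≡ 7² = 49 ≡ 7 (mod 21)
  14^32 ≡ 7² = 49 ≡ 7 (mod 21)
32 is a power of 2, so 14^32 is the last square: ≡ 7 (mod 21)
Result: 14^32 ≡ 7 (mod 21)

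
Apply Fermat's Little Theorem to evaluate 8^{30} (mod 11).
1

By Fermat's Little Theorem, a^(p-1) ≡ 1 (mod p) for prime p and gcd(a, p) = 1
Here p = 11, so 8^10 ≡ 1 (mod 11)
We can reduce the exponent: 30 mod 10 = 0
So 8^30 ≡ 8^0 (mod 11)
Computing: 8^0 mod 11 = 1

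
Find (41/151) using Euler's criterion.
(41/151) = 41^{75} mod 151 = -1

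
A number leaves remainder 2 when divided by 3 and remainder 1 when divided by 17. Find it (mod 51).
M = 3 × 17 = 51. M₁ = 17, y₁ ≡ 2 (mod 3). M₂ = 3, y₂ ≡ 6 (mod 17). x = 2×17×2 + 1×3×6 ≡ 35 (mod 51)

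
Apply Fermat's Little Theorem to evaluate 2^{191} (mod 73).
4

By Fermat's Little Theorem, a^(p-1) ≡ 1 (mod p) for prime p and gcd(a, p) = 1
Here p = 73, so 2^72 ≡ 1 (mod 73)
We can reduce the exponent: 191 mod 72 = 47
So 2^191 ≡ 2^47 (mod 73)
Computing: 2^47 mod 73 = 4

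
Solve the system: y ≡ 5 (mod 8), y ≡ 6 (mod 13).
M = 8 × 13 = 104. M₁ = 13, y₁ ≡ 5 (mod 8). M₂ = 8, y₂ ≡ 5 (mod 13). y = 5×13×5 + 6×8×5 ≡ 45 (mod 104)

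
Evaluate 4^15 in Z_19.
Using repeated squaring. 15 = 8 + 4 + 2 + 1 (binary 1111). Repeated squaring mod 19: 4^1 ≡ 4; 4^2 ≡ 4² = 16 ≡ 16; 4^4 ≡ 16² = 256 ≡ 9; 4^8 ≡ 9² = 81 ≡ 5. Multiply: 4^15 = 4^8 × 4^4 × 4^2 × 4^1 ≡ 5 × 9 × 16 × 4 (mod 19): 5 × 9 = 45 ≡ 7; 7 × 16 = 112 ≡ 17; 17 × 4 = 68 ≡ 11. So 4^15 ≡ 11 (mod 19).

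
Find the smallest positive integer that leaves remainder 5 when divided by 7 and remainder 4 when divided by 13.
M = 7 × 13 = 91. M₁ = 13, y₁ ≡ 6 (mod 7). M₂ = 7, y₂ ≡ 2 (mod 13). y = 5×13×6 + 4×7×2 ≡ 82 (mod 91). The smallest positive such number is 82.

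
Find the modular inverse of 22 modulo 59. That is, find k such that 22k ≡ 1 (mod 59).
51

Using Extended Euclidean Algorithm:
gcd(22, 59) = 1
Bezout coefficients: 22 × -8 + 59 × 3 = 1
So 22 × -8 ≡ 1 (mod 59)
The inverse is -8 mod 59 = 51
Verification: 22 × 51 = 1122 = 19 × 59 + 1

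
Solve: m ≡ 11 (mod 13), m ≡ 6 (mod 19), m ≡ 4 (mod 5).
M = 13 × 19 × 5 = 1235. M₁ = 95, y₁ ≡ 10 (mod 13). M₂ = 65, y₂ ≡ 12 (mod 19). M₃ = 247, y₃ ≡ 3 (mod 5). m = 11×95×10 + 6×65×12 + 4×247×3 ≡ 804 (mod 1235)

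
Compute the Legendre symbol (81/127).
(81/127) = 81^{63} mod 127 = 1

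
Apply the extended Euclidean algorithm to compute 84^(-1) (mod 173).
Extended GCD: 84(-35) + 173(17) = 1. So 84^(-1) ≡ 138 ≡ 138 (mod 173). Verify: 84 × 138 = 11592 ≡ 1 (mod 173)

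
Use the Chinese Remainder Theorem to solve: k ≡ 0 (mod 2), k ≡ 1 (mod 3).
M = 2 × 3 = 6. M₁ = 3, y₁ ≡ 1 (mod 2). M₂ = 2, y₂ ≡ 2 (mod 3). k = 0×3×1 + 1×2×2 ≡ 4 (mod 6)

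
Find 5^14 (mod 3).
Using Fermat: 5^{2} ≡ 1 (mod 3). 14 ≡ 0 (mod 2). So 5^{14} ≡ 5^{0} ≡ 1 (mod 3)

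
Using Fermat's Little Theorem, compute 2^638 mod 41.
By Fermat: 2^{40} ≡ 1 (mod 41). 638 ≡ 38 (mod 40). So 2^{638} ≡ 2^{38} ≡ 31 (mod 41)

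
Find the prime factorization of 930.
2 × 3 × 5 × 31

Divide by primes starting from smallest:
930 ÷ 2 = 465
465 ÷ 3 = 155
155 ÷ 5 = 31
31 ÷ 31 = 1

930 = 2 × 3 × 5 × 31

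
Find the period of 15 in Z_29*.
Powers of 15 mod 29: 15^1≡15, 15^2≡22, 15^3≡11, 15^4≡20, 15^5≡10, 15^6≡5, 15^7≡17, 15^8≡23, 15^9≡26, 15^10≡13, 15^11≡21, 15^12≡25, 15^13≡27, 15^14≡28, 15^15≡14, 15^16≡7, 15^17≡18, 15^18≡9, 15^19≡19, 15^20≡24, 15^21≡12, 15^22≡6, 15^23≡3, 15^24≡16, 15^25≡8, 15^26≡4, 15^27≡2, 15^28≡1. Order = 28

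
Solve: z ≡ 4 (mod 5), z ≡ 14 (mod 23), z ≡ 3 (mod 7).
M = 5 × 23 × 7 = 805. M₁ = 161, y₁ ≡ 1 (mod 5). M₂ = 35, y₂ ≡ 2 (mod 23). M₃ = 115, y₃ ≡ 5 (mod 7). z = 4×161×1 + 14×35×2 + 3×115×5 ≡ 129 (mod 805)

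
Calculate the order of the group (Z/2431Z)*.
1920

Prime factorization: 2431 = 11 × 13 × 17
Using the formula φ(n) = n × Π(1 - 1/p) for each prime factor p:
φ(2431) = 2431 × (1 - 1/11) × (1 - 1/13) × (1 - 1/17)
φ(2431) = 1920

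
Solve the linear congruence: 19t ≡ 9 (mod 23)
15

Since gcd(19, 23) = 1 divides 9, a solution exists.
Multiply both sides by the inverse of 19 mod 23:
  19^(-1) mod 23 = 17
  x ≡ 17 × 9 ≡ 153 ≡ 15 (mod 23)
Verification: 19 × 15 = 285 = 12 × 23 + 9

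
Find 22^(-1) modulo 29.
4

Using Extended Euclidean Algorithm:
gcd(22, 29) = 1
Bezout coefficients: 22 × 4 + 29 × -3 = 1
So 22 × 4 ≡ 1 (mod 29)
The inverse is 4 mod 29 = 4
Verification: 22 × 4 = 88 = 3 × 29 + 1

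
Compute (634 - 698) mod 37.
10

(634 - 698) = -64
-64 mod 37 = 10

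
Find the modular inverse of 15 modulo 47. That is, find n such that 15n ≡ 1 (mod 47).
22

Using Extended Euclidean Algorithm:
gcd(15, 47) = 1
Bezout coefficients: 15 × 22 + 47 × -7 = 1
So 15 × 22 ≡ 1 (mod 47)
The inverse is 22 mod 47 = 22
Verification: 15 × 22 = 330 = 7 × 47 + 1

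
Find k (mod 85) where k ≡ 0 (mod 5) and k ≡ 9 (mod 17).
M = 5 × 17 = 85. M₁ = 17, y₁ ≡ 3 (mod 5). M₂ = 5, y₂ ≡ 7 (mod 17). k = 0×17×3 + 9×5×7 ≡ 60 (mod 85)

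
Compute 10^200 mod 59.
Using Fermat: 10^{58} ≡ 1 (mod 59). 200 ≡ 26 (mod 58). So 10^{200} ≡ 10^{26} ≡ 20 (mod 59)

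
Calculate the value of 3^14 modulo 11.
Using Fermat: 3^{10} ≡ 1 (mod 11). 14 ≡ 4 (mod 10). So 3^{14} ≡ 3^{4} ≡ 4 (mod 11)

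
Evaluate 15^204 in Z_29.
Using Fermat: 15^{28} ≡ 1 (mod 29). 204 ≡ 8 (mod 28). So 15^{204} ≡ 15^{8} ≡ 23 (mod 29)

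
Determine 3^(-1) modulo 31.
3^(-1) ≡ 21 (mod 31). Verification: 3 × 21 = 63 ≡ 1 (mod 31)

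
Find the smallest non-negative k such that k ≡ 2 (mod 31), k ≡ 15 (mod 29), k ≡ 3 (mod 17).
2451

Using the Chinese Remainder Theorem:
M = product of moduli = 15283
For equation 1: M_1 = 493, 493 ≡ 28 (mod 31), inverse of 493 mod 31 is 10 (check: 28 × 10 = 280 ≡ 1 (mod 31))
For equation 2: M_2 = 527, 527 ≡ 5 (mod 29), inverse of 527 mod 29 is 6 (check: 5 × 6 = 30 ≡ 1 (mod 29))
For equation 3: M_3 = 899, 899 ≡ 15 (mod 17), inverse of 899 mod 17 is 8 (check: 15 × 8 = 120 ≡ 1 (mod 17))
Combine: k ≡ Σ r_i×M_i×(M_i⁻¹ mod m_i) = 2×493×10 + 15×527×6 + 3×899×8 = 9860 + 47430 + 21576 = 78866
78866 mod 15283 = 2451
k ≡ 2451 (mod 15283)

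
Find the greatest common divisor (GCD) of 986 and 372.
2

Using the Euclidean algorithm:
986 = 2 × 372 + 242
372 = 1 × 242 + 130
242 = 1 × 130 + 112
130 = 1 × 112 + 18
112 = 6 × 18 + 4
18 = 4 × 4 + 2
4 = 2 × 2 + 0

GCD(986, 372) = 2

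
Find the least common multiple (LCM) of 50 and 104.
2600

First find GCD(50, 104) using the Euclidean algorithm:
50 = 0 × 104 + 50
104 = 2 × 50 + 4
50 = 12 × 4 + 2
4 = 2 × 2 + 0
GCD(50, 104) = 2

LCM formula: LCM(a, b) = (a × b) / GCD(a, b)
LCM(50, 104) = (50 × 104) / 2
LCM(50, 104) = 5200 / 2
LCM(50, 104) = 2600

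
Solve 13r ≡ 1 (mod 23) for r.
13^(-1) ≡ 16 (mod 23). Verification: 13 × 16 = 208 ≡ 1 (mod 23)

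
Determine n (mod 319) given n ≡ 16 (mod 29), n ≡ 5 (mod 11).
16

Using the Chinese Remainder Theorem:
M = product of moduli = 319
For equation 1: M_1 = 11, 11 ≡ 11 (mod 29), inverse of 11 mod 29 is 8 (check: 11 × 8 = 88 ≡ 1 (mod 29))
For equation 2: M_2 = 29, 29 ≡ 7 (mod 11), inverse of 29 mod 11 is 8 (check: 7 × 8 = 56 ≡ 1 (mod 11))
Combine: n ≡ Σ r_i×M_i×(M_i⁻¹ mod m_i) = 16×11×8 + 5×29×8 = 1408 + 1160 = 2568
2568 mod 319 = 16
n ≡ 16 (mod 319)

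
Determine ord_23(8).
Powers of 8 mod 23: 8^1≡8, 8^2≡18, 8^3≡6, 8^4≡2, 8^5≡16, 8^6≡13, 8^7≡12, 8^8≡4, 8^9≡9, 8^10≡3, 8^11≡1. Order = 11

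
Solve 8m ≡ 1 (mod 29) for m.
8^(-1) ≡ 11 (mod 29). Verification: 8 × 11 = 88 ≡ 1 (mod 29)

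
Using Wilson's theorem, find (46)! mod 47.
By Wilson's theorem, (46)! ≡ -1 ≡ 46 (mod 47)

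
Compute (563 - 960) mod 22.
21

(563 - 960) = -397
-397 mod 22 = 21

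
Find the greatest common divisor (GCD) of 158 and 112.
2

Using the Euclidean algorithm:
158 = 1 × 112 + 46
112 = 2 × 46 + 20
46 = 2 × 20 + 6
20 = 3 × 6 + 2
6 = 3 × 2 + 0

GCD(158, 112) = 2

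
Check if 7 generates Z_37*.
p - 1 = 36 has prime divisors 2, 3. Check 7^(36/q) mod 37 for each: 7^(36/2) = 7^18 ≡ 1, 7^(36/3) = 7^12 ≡ 10 (mod 37). Since 7^18 ≡ 1 (mod 37), the order of 7 divides 18 (in fact the order is 9) ≠ 36, so it is not a primitive root.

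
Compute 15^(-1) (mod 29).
15^(-1) ≡ 2 (mod 29). Verification: 15 × 2 = 30 ≡ 1 (mod 29)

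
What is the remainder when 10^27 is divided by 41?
Using repeated squaring. 27 = 16 + 8 + 2 + 1 (binary 11011). Repeated squaring mod 41: 10^1 ≡ 10; 10^2 ≡ 10² = 100 ≡ 18; 10^4 ≡ 18² = 324 ≡ 37; 10^8 ≡ 37² = 1369 ≡ 16; 10^16 ≡ 16² = 256 ≡ 10. Multiply: 10^27 = 10^16 × 10^8 × 10^2 × 10^1 ≡ 10 × 16 × 18 × 10 (mod 41): 10 × 16 = 160 ≡ 37; 37 × 18 = 666 ≡ 10; 10 × 10 = 100 ≡ 18. So 10^27 ≡ 18 (mod 41).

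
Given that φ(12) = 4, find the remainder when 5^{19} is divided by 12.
By Euler: 5^{4} ≡ 1 (mod 12) since gcd(5, 12) = 1. 19 = 4×4 + 3. So 5^{19} ≡ 5^{3} ≡ 5 (mod 12)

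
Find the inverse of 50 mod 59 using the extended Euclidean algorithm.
Extended GCD: 50(13) + 59(-11) = 1. So 50^(-1) ≡ 13 ≡ 13 (mod 59). Verify: 50 × 13 = 650 ≡ 1 (mod 59)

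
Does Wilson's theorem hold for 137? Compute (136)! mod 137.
(136)! mod 137 = 136. Since this equals -1 (mod 137), Wilson confirms 137 is prime.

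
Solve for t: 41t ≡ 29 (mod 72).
13

Since gcd(41, 72) = 1 divides 29, a solution exists.
Multiply both sides by the inverse of 41 mod 72:
  41^(-1) mod 72 = 65
  x ≡ 65 × 29 ≡ 1885 ≡ 13 (mod 72)
Verification: 41 × 13 = 533 = 7 × 72 + 29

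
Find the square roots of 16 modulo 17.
The square roots of 16 mod 17 are 4 and 13. Verify: 4² = 16 ≡ 16 (mod 17)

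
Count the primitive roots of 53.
24

The number of primitive roots modulo p is φ(p-1) = φ(52)
φ(52) = 24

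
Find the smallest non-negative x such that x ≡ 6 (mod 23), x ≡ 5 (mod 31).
98

Using the Chinese Remainder Theorem:
M = product of moduli = 713
For equation 1: M_1 = 31, 31 ≡ 8 (mod 23), inverse of 31 mod 23 is 3 (check: 8 × 3 = 24 ≡ 1 (mod 23))
For equation 2: M_2 = 23, 23 ≡ 23 (mod 31), inverse of 23 mod 31 is 27 (check: 23 × 27 = 621 ≡ 1 (mod 31))
Combine: x ≡ Σ r_i×M_i×(M_i⁻¹ mod m_i) = 6×31×3 + 5×23×27 = 558 + 3105 = 3663
3663 mod 713 = 98
x ≡ 98 (mod 713)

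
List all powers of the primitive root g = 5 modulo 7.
g^1, g^2, ..., g^{6} mod 7: {5, 4, 6, 2, 3, 1}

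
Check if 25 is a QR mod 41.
By Euler's criterion: 25^{20} ≡ 1 (mod 41). Since this equals 1, 25 is a QR.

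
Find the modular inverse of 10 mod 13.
10^(-1) ≡ 4 (mod 13). Verification: 10 × 4 = 40 ≡ 1 (mod 13)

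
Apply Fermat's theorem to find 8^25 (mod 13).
By Fermat: 8^{12} ≡ 1 (mod 13). 25 = 2×12 + 1. So 8^{25} ≡ 8^{1} ≡ 8 (mod 13)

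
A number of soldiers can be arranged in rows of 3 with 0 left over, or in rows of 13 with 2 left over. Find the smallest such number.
M = 3 × 13 = 39. M₁ = 13, y₁ ≡ 1 (mod 3). M₂ = 3, y₂ ≡ 9 (mod 13). k = 0×13×1 + 2×3×9 ≡ 15 (mod 39). The smallest positive such number is 15.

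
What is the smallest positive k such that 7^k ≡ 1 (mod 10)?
Powers of 7 mod 10: 7^1≡7, 7^2≡9, 7^3≡3, 7^4≡1. Order = 4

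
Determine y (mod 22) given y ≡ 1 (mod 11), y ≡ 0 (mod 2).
12

Using the Chinese Remainder Theorem:
M = product of moduli = 22
For equation 1: M_1 = 2, 2 ≡ 2 (mod 11), inverse of 2 mod 11 is 6 (check: 2 × 6 = 12 ≡ 1 (mod 11))
For equation 2: M_2 = 11, 11 ≡ 1 (mod 2), inverse of 11 mod 2 is 1 (check: 1 × 1 = 1 ≡ 1 (mod 2))
Combine: y ≡ Σ r_i×M_i×(M_i⁻¹ mod m_i) = 1×2×6 + 0×11×1 = 12 + 0 = 12
12 mod 22 = 12
y ≡ 12 (mod 22)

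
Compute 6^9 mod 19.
9 = 8 + 1 (binary 1001). Repeated squaring mod 19: 6^1 ≡ 6; 6^2 ≡ 6² = 36 ≡ 17; 6^4 ≡ 17² = 289 ≡ 4; 6^8 ≡ 4² = 16 ≡ 16. Multiply: 6^9 = 6^8 × 6^1 ≡ 16 × 6 (mod 19): 16 × 6 = 96 ≡ 1. So 6^9 ≡ 1 (mod 19).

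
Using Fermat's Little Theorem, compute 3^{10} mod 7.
4

By Fermat's Little Theorem, a^(p-1) ≡ 1 (mod p) for prime p and gcd(a, p) = 1
Here p = 7, so 3^6 ≡ 1 (mod 7)
We can reduce the exponent: 10 mod 6 = 4
So 3^10 ≡ 3^4 (mod 7)
Computing: 3^4 mod 7 = 4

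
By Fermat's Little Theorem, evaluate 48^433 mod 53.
By Fermat: 48^{52} ≡ 1 (mod 53). 433 = 8×52 + 17. So 48^{433} ≡ 48^{17} ≡ 41 (mod 53)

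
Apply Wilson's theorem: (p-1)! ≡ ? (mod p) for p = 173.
By Wilson's theorem, (172)! ≡ -1 ≡ 172 (mod 173)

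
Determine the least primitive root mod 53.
p - 1 = 52 has prime divisors 2, 13. h is a primitive root mod 53 iff h^(52/q) ≢ 1 (mod 53) for each such q.
h = 2: 2^26 ≡ 52, 2^4 ≡ 16 (mod 53); none is 1, so 2 has order 52 and is a primitive root.
The smallest primitive root mod 53 is g = 2.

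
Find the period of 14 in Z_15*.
Powers of 14 mod 15: 14^1≡14, 14^2≡1. Order = 2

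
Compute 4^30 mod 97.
Using repeated squaring. 30 = 16 + 8 + 4 + 2 (binary 11110). Repeated squaring mod 97: 4^1 ≡ 4; 4^2 ≡ 4² = 16 ≡ 16; 4^4 ≡ 16² = 256 ≡ 62; 4^8 ≡ 62² = 3844 ≡ 61; 4^16 ≡ 61² = 3721 ≡ 35. Multiply: 4^30 = 4^16 × 4^8 × 4^4 × 4^2 ≡ 35 × 61 × 62 × 16 (mod 97): 35 × 61 = 2135 ≡ 1; 1 × 62 = 62 ≡ 62; 62 × 16 = 992 ≡ 22. So 4^30 ≡ 22 (mod 97).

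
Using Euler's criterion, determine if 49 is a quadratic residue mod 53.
By Euler's criterion: 49^{26} ≡ 1 (mod 53). Since this equals 1, 49 is a QR.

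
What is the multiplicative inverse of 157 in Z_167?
157^(-1) ≡ 50 (mod 167). Verification: 157 × 50 = 7850 ≡ 1 (mod 167)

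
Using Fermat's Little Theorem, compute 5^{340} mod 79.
32

By Fermat's Little Theorem, a^(p-1) ≡ 1 (mod p) for prime p and gcd(a, p) = 1
Here p = 79, so 5^78 ≡ 1 (mod 79)
We can reduce the exponent: 340 mod 78 = 28
So 5^340 ≡ 5^28 (mod 79)
Computing: 5^28 mod 79 = 32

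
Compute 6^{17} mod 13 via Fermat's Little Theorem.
2

By Fermat's Little Theorem, a^(p-1) ≡ 1 (mod p) for prime p and gcd(a, p) = 1
Here p = 13, so 6^12 ≡ 1 (mod 13)
We can reduce the exponent: 17 mod 12 = 5
So 6^17 ≡ 6^5 (mod 13)
Computing: 6^5 mod 13 = 2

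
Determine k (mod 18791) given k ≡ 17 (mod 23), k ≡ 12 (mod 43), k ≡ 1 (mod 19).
16094

Using the Chinese Remainder Theorem:
M = product of moduli = 18791
For equation 1: M_1 = 817, 817 ≡ 12 (mod 23), inverse of 817 mod 23 is 2 (check: 12 × 2 = 24 ≡ 1 (mod 23))
For equation 2: M_2 = 437, 437 ≡ 7 (mod 43), inverse of 437 mod 43 is 37 (check: 7 × 37 = 259 ≡ 1 (mod 43))
For equation 3: M_3 = 989, 989 ≡ 1 (mod 19), inverse of 989 mod 19 is 1 (check: 1 × 1 = 1 ≡ 1 (mod 19))
Combine: k ≡ Σ r_i×M_i×(M_i⁻¹ mod m_i) = 17×817×2 + 12×437×37 + 1×989×1 = 27778 + 194028 + 989 = 222795
222795 mod 18791 = 16094
k ≡ 16094 (mod 18791)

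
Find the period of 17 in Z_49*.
Powers of 17 mod 49: 17^1≡17, 17^2≡44, 17^3≡13, 17^4≡25, 17^5≡33, 17^6≡22, 17^7≡31, 17^8≡37, 17^9≡41, 17^10≡11, 17^11≡40, 17^12≡43, 17^13≡45, 17^14≡30, 17^15≡20, 17^16≡46, 17^17≡47, 17^18≡15, 17^19≡10, 17^20≡23, 17^21≡48, 17^22≡32, 17^23≡5, 17^24≡36, 17^25≡24, 17^26≡16, 17^27≡27, 17^28≡18, 17^29≡12, 17^30≡8, 17^31≡38, 17^32≡9, 17^33≡6, 17^34≡4, 17^35≡19, 17^36≡29, 17^37≡3, 17^38≡2, 17^39≡34, 17^40≡39, 17^41≡26, 17^42≡1. Order = 42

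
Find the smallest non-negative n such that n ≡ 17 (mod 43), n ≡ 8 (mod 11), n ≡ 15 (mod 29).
8918

Using the Chinese Remainder Theorem:
M = product of moduli = 13717
For equation 1: M_1 = 319, 319 ≡ 18 (mod 43), inverse of 319 mod 43 is 12 (check: 18 × 12 = 216 ≡ 1 (mod 43))
For equation 2: M_2 = 1247, 1247 ≡ 4 (mod 11), inverse of 1247 mod 11 is 3 (check: 4 × 3 = 12 ≡ 1 (mod 11))
For equation 3: M_3 = 473, 473 ≡ 9 (mod 29), inverse of 473 mod 29 is 13 (check: 9 × 13 = 117 ≡ 1 (mod 29))
Combine: n ≡ Σ r_i×M_i×(M_i⁻¹ mod m_i) = 17×319×12 + 8×1247×3 + 15×473×13 = 65076 + 29928 + 92235 = 187239
187239 mod 13717 = 8918
n ≡ 8918 (mod 13717)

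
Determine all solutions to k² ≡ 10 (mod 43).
The square roots of 10 mod 43 are 15 and 28. Verify: 15² = 225 ≡ 10 (mod 43)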